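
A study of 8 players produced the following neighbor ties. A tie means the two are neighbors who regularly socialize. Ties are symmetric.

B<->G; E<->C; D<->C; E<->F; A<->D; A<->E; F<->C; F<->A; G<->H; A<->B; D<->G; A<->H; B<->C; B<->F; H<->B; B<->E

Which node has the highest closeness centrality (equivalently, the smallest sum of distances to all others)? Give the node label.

B

Farness (sum of distances to all others) for each node — A:9, B:8, C:10, D:11, E:10, F:10, G:11, H:11.
The smallest farness is 8, for B, so B has the highest closeness.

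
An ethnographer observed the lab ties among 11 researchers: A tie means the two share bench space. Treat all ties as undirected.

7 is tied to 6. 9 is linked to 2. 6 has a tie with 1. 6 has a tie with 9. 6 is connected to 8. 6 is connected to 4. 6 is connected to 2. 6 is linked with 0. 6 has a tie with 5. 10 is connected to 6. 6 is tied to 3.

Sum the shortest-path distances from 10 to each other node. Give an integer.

Distances from 10: 0:2, 1:2, 2:2, 3:2, 4:2, 5:2, 6:1, 7:2, 8:2, 9:2.
Sum = 2 + 2 + 2 + 2 + 2 + 2 + 1 + 2 + 2 + 2 = 19.

19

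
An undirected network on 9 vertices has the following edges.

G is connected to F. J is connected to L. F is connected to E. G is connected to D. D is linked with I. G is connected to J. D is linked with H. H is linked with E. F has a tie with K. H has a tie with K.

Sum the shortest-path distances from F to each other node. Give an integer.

Distances from F: D:2, E:1, G:1, H:2, I:3, J:2, K:1, L:3.
Sum = 2 + 1 + 1 + 2 + 3 + 2 + 1 + 3 = 15.

15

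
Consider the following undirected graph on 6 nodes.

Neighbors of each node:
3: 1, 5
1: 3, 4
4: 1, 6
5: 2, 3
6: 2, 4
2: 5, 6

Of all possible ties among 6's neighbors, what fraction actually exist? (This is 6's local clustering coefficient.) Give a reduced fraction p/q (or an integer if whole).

6's neighbors: 2 and 4 (k = 2).
Possible neighbor pairs: C(2,2) = 1. Edges among them: none → e = 0.
Clustering(6) = 0/1.

0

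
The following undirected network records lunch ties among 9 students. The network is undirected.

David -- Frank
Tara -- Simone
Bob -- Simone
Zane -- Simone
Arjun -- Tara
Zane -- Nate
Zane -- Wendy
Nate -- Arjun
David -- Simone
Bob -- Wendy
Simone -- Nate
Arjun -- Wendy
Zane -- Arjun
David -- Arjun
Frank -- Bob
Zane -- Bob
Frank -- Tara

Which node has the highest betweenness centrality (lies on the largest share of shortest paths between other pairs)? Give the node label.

Unnormalized betweenness of each node: Arjun:31/6, Bob:19/6, David:17/12, Frank:4/3, Nate:1/4, Simone:13/3, Tara:17/12, Wendy:1/2, Zane:29/12.
Arjun has the largest value, 31/6, making it the main broker — the node through which the most shortest paths run.

Arjun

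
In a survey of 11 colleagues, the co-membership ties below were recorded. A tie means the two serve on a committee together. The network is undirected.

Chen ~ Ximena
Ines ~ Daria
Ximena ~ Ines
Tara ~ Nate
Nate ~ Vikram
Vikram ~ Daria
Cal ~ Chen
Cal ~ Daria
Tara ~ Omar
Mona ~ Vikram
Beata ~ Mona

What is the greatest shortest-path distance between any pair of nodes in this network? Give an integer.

Eccentricity of each node (its greatest distance to any other): Beata:5, Cal:5, Chen:6, Daria:4, Ines:5, Mona:4, Nate:4, Omar:6, Tara:5, Vikram:3, Ximena:6.
The maximum eccentricity is 6, realized for instance by the pair Omar–Chen via Omar – Tara – Nate – Vikram – Daria – Cal – Chen. So the diameter is 6.

6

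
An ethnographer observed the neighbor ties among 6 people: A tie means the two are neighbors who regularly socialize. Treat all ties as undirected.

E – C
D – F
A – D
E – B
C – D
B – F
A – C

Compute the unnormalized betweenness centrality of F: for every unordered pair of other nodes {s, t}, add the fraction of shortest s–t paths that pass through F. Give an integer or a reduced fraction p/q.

3/2

Pairs whose geodesics pass through F — B–A: 1/2; B–D: 1.
All other pairs contribute 0.
Summing the contributions gives betweenness(F) = 3/2.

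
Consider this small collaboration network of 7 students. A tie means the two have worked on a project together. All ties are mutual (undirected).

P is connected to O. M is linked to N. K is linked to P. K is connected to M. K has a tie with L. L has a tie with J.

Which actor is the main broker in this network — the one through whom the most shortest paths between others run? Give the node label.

K

Unnormalized betweenness of each node: J:0, K:12, L:5, M:5, N:0, O:0, P:5.
K has the largest value, 12, making it the main broker — the node through which the most shortest paths run.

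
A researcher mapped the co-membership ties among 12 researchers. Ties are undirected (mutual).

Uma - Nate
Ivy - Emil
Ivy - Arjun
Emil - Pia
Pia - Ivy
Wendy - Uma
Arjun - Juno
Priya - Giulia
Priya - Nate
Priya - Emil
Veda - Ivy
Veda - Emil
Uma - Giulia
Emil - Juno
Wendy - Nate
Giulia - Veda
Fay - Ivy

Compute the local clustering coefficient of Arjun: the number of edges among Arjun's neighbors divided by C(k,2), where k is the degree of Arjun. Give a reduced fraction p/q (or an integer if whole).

0

Arjun's neighbors: Ivy and Juno (k = 2).
Possible neighbor pairs: C(2,2) = 1. Edges among them: none → e = 0.
Clustering(Arjun) = 0/1.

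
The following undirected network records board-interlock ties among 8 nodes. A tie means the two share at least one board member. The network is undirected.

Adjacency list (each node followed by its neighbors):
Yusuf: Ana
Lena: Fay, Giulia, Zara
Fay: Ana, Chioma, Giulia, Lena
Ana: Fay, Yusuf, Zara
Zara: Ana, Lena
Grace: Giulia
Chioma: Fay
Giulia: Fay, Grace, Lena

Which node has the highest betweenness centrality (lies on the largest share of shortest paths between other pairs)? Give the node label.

Unnormalized betweenness of each node: Ana:7, Chioma:0, Fay:11, Giulia:6, Grace:0, Lena:3, Yusuf:0, Zara:1.
Fay has the largest value, 11, making it the main broker — the node through which the most shortest paths run.

Fay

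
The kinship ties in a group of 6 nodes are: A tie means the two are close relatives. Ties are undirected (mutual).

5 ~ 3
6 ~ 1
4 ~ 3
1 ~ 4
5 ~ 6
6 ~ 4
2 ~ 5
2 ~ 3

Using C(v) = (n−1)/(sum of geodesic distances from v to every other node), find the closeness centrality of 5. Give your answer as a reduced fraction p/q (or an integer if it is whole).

5/7

Distances from 5: 1:2, 2:1, 3:1, 4:2, 6:1. Sum = 7.
n = 6, so closeness = 5/7.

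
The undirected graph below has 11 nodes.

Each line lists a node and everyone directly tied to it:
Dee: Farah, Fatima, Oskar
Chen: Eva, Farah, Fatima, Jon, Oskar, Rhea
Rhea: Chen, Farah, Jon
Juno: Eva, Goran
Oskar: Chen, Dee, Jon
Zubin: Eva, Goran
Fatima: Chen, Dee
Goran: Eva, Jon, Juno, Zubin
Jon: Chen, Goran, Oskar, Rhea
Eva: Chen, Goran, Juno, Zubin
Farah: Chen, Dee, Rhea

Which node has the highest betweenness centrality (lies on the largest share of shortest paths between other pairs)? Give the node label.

Unnormalized betweenness of each node: Chen:115/6, Dee:3/2, Eva:34/3, Farah:13/6, Fatima:7/6, Goran:11/2, Jon:23/3, Juno:0, Oskar:11/3, Rhea:5/6, Zubin:0.
Chen has the largest value, 115/6, making it the main broker — the node through which the most shortest paths run.

Chen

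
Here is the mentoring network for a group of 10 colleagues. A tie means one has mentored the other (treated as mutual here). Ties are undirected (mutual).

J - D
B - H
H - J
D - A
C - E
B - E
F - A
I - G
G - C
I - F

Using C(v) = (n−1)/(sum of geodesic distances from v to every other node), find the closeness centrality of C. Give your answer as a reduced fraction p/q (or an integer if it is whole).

Distances from C: A:4, B:2, D:5, E:1, F:3, G:1, H:3, I:2, J:4. Sum = 25.
n = 10, so closeness = 9/25.

9/25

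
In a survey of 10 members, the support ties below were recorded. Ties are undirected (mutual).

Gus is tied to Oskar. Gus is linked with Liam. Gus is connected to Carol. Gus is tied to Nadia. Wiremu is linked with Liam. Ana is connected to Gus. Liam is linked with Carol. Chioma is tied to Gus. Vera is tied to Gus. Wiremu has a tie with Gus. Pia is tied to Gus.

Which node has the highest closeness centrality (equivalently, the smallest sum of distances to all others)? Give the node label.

Gus

Farness (sum of distances to all others) for each node — Ana:17, Carol:16, Chioma:17, Gus:9, Liam:15, Nadia:17, Oskar:17, Pia:17, Vera:17, Wiremu:16.
The smallest farness is 9, for Gus, so Gus has the highest closeness.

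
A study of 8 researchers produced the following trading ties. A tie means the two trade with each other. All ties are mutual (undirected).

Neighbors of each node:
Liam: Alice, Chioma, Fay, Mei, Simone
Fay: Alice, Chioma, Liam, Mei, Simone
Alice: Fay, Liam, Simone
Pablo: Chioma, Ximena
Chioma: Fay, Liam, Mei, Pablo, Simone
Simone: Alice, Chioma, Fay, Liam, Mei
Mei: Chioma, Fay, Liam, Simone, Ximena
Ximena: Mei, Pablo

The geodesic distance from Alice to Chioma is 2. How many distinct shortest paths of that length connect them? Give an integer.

The shortest distance is 2. The length-2 paths are: Alice–Liam–Chioma; Alice–Fay–Chioma; Alice–Simone–Chioma.
That gives 3 distinct shortest paths.

3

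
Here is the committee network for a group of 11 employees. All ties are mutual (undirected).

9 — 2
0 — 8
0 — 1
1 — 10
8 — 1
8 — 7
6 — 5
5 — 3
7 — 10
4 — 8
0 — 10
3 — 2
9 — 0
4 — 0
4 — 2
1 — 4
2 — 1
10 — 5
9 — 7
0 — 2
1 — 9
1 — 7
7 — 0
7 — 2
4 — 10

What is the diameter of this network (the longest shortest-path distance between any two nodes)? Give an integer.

4

Eccentricity of each node (its greatest distance to any other): 0:3, 1:3, 2:3, 3:3, 4:3, 5:3, 6:4, 7:3, 8:4, 9:4, 10:2.
The maximum eccentricity is 4, realized for instance by the pair 6–9 via 6 – 5 – 10 – 1 – 9. So the diameter is 4.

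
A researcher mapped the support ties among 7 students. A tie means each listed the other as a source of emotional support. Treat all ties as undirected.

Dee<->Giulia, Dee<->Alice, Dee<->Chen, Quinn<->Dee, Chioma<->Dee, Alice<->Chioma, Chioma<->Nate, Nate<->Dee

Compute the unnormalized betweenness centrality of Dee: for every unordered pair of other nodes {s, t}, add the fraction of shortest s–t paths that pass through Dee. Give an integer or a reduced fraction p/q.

Pairs whose geodesics pass through Dee — Chioma–Giulia: 1; Chioma–Chen: 1; Chioma–Quinn: 1; Giulia–Chen: 1; Giulia–Quinn: 1; Giulia–Nate: 1; Giulia–Alice: 1; Chen–Quinn: 1; Chen–Nate: 1; Chen–Alice: 1; Quinn–Nate: 1; Quinn–Alice: 1; Nate–Alice: 1/2.
All other pairs contribute 0.
Summing the contributions gives betweenness(Dee) = 25/2.

25/2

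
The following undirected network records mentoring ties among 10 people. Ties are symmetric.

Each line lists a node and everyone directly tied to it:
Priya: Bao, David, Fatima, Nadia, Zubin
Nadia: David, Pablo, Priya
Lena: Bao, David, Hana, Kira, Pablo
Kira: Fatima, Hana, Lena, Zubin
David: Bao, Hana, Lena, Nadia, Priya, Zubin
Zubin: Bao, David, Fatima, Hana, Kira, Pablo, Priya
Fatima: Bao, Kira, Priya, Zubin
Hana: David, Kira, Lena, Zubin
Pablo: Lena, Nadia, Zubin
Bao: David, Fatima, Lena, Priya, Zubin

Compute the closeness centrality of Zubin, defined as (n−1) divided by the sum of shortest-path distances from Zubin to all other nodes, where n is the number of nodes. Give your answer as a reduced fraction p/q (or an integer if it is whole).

Distances from Zubin: Bao:1, David:1, Fatima:1, Hana:1, Kira:1, Lena:2, Nadia:2, Pablo:1, Priya:1. Sum = 11.
n = 10, so closeness = 9/11.

9/11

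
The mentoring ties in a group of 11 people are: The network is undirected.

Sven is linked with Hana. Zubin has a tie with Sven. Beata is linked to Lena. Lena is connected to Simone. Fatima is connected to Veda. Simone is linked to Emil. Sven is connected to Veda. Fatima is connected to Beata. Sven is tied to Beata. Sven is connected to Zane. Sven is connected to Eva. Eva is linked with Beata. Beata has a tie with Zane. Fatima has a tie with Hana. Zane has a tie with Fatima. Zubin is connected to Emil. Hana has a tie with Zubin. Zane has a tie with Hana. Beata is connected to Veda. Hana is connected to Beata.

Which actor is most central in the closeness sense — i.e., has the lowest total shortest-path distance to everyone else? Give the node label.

Farness (sum of distances to all others) for each node — Beata:14, Emil:23, Eva:20, Fatima:18, Hana:16, Lena:19, Simone:24, Sven:15, Veda:19, Zane:18, Zubin:18.
The smallest farness is 14, for Beata, so Beata has the highest closeness.

Beata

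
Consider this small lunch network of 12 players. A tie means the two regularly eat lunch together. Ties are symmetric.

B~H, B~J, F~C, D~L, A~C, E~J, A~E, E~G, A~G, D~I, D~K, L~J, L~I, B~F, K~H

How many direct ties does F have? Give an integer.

2

F is directly tied to B and C. That is 2 neighbors, so the degree of F is 2.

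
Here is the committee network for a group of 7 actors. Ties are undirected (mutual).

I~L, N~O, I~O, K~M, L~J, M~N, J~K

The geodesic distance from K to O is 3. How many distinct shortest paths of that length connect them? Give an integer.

The shortest distance is 3, and the only length-3 path is K–M–N–O. So there is exactly 1 shortest path.

1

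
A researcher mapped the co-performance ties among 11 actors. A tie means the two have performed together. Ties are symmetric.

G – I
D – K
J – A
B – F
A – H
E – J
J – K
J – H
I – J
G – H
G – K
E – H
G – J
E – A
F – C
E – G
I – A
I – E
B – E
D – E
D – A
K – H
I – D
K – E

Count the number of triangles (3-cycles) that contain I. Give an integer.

I's neighbors: A, D, E, G, and J.
Neighbor pairs that are themselves tied: I–A–D; I–A–E; I–A–J; I–D–E; I–E–G; I–E–J; I–G–J. Each forms one triangle with I, for 7 in total.

7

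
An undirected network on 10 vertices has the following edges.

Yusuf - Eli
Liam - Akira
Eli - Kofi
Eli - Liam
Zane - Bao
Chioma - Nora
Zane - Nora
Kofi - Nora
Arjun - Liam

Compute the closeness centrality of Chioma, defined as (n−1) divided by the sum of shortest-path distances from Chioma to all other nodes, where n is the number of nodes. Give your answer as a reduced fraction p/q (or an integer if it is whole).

9/29

Distances from Chioma: Akira:5, Arjun:5, Bao:3, Eli:3, Kofi:2, Liam:4, Nora:1, Yusuf:4, Zane:2. Sum = 29.
n = 10, so closeness = 9/29.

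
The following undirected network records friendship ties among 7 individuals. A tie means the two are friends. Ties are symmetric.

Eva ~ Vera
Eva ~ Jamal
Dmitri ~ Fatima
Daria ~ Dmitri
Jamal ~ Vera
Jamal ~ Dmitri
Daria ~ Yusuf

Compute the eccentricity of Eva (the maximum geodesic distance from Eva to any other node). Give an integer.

4

Distances from Eva: Daria:3, Dmitri:2, Fatima:3, Jamal:1, Vera:1, Yusuf:4.
The largest is 4 (to Yusuf), so the eccentricity of Eva is 4.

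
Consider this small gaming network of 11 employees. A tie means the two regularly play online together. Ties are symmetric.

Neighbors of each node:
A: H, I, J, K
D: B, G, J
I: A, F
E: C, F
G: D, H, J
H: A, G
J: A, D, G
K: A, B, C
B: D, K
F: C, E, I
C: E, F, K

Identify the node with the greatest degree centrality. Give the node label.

A

Degrees — A:4, B:2, C:3, D:3, E:2, F:3, G:3, H:2, I:2, J:3, K:3.
The maximum is 4, attained only by A.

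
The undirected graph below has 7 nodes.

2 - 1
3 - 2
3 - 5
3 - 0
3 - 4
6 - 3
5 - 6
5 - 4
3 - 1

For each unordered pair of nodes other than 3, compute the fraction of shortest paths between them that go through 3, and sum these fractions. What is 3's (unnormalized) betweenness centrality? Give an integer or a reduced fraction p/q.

23/2

Pairs whose geodesics pass through 3 — 6–2: 1; 6–4: 1/2; 6–0: 1; 6–1: 1; 2–4: 1; 2–0: 1; 2–5: 1; 4–0: 1; 4–1: 1; 0–1: 1; 0–5: 1; 1–5: 1.
All other pairs contribute 0.
Summing the contributions gives betweenness(3) = 23/2.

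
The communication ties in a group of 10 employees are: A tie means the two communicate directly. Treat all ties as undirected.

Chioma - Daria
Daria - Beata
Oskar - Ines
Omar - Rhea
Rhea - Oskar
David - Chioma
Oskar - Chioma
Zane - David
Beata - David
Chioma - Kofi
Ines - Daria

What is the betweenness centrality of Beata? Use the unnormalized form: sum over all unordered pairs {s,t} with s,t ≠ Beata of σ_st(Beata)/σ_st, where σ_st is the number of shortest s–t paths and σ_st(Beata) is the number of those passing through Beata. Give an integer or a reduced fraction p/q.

Pairs whose geodesics pass through Beata — David–Ines: 1/3; David–Daria: 1/2; Zane–Ines: 1/3; Zane–Daria: 1/2.
All other pairs contribute 0.
Summing the contributions gives betweenness(Beata) = 5/3.

5/3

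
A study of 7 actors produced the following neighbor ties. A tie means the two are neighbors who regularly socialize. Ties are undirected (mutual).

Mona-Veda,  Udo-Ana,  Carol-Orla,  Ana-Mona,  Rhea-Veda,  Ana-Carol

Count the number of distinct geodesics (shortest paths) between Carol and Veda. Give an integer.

1

The shortest distance is 3, and the only length-3 path is Carol–Ana–Mona–Veda. So there is exactly 1 shortest path.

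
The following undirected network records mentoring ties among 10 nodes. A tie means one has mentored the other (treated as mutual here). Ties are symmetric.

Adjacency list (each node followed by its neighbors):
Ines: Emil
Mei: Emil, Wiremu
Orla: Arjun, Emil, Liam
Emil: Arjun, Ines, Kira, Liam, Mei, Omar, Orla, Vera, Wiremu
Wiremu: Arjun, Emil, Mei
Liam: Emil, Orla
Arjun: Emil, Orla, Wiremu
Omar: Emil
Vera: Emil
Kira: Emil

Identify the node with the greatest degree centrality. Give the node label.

Degrees — Arjun:3, Emil:9, Ines:1, Kira:1, Liam:2, Mei:2, Omar:1, Orla:3, Vera:1, Wiremu:3.
The maximum is 9, attained only by Emil.

Emil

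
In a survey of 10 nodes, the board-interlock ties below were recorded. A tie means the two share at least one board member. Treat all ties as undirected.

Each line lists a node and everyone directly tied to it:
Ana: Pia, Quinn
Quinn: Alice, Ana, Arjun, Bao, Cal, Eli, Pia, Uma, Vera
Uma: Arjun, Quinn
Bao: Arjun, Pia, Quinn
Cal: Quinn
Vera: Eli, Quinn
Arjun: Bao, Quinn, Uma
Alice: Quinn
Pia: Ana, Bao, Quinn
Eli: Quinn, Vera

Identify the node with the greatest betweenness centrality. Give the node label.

Unnormalized betweenness of each node: Alice:0, Ana:0, Arjun:1/2, Bao:1/2, Cal:0, Eli:0, Pia:1/2, Quinn:59/2, Uma:0, Vera:0.
Quinn has the largest value, 59/2, making it the main broker — the node through which the most shortest paths run.

Quinn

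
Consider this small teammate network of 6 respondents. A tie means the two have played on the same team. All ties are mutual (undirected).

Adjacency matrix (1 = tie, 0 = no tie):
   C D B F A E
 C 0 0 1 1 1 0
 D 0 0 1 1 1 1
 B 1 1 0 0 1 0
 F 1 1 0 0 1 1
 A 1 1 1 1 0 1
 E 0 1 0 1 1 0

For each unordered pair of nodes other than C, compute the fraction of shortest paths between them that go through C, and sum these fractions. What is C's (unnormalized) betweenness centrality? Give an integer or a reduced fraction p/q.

Pairs whose geodesics pass through C — B–F: 1/3.
All other pairs contribute 0.
Summing the contributions gives betweenness(C) = 1/3.

1/3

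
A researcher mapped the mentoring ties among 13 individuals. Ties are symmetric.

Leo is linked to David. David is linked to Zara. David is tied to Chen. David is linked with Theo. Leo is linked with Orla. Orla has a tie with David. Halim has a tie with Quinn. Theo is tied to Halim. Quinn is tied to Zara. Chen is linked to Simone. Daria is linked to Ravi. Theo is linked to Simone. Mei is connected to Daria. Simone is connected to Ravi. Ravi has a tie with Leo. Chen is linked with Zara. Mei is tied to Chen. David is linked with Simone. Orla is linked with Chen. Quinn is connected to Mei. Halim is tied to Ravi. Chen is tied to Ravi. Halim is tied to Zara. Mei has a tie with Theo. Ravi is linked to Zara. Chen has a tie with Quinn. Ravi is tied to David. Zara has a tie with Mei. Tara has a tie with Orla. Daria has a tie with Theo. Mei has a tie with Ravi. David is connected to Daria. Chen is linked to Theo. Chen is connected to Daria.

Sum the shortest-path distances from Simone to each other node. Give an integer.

Distances from Simone: Chen:1, Daria:2, David:1, Halim:2, Leo:2, Mei:2, Orla:2, Quinn:2, Ravi:1, Tara:3, Theo:1, Zara:2.
Sum = 1 + 2 + 1 + 2 + 2 + 2 + 2 + 2 + 1 + 3 + 1 + 2 = 21.

21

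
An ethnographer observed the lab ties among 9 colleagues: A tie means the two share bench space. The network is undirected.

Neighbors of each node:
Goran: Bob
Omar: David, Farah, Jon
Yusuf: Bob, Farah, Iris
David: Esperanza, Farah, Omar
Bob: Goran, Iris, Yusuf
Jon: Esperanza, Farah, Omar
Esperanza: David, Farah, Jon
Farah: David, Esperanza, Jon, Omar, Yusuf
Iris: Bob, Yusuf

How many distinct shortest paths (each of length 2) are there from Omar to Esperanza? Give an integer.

3

The shortest distance is 2. The length-2 paths are: Omar–Farah–Esperanza; Omar–David–Esperanza; Omar–Jon–Esperanza.
That gives 3 distinct shortest paths.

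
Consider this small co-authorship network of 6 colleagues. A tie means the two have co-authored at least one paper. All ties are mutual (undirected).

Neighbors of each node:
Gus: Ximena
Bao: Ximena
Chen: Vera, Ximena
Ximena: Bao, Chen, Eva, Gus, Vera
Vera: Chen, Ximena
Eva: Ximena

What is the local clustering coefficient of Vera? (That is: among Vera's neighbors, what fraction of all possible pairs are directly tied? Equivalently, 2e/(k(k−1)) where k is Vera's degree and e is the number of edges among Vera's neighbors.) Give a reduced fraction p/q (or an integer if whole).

1

Vera's neighbors: Chen and Ximena (k = 2).
Possible neighbor pairs: C(2,2) = 1. Edges among them: Chen–Ximena → e = 1.
Clustering(Vera) = 1/1.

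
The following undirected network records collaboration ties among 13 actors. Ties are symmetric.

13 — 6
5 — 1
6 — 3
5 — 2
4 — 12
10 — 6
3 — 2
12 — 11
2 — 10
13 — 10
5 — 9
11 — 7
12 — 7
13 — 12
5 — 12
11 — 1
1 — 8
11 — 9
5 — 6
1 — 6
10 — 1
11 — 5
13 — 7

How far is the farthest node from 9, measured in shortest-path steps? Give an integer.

3

Distances from 9: 1:2, 2:2, 3:3, 4:3, 5:1, 6:2, 7:2, 8:3, 10:3, 11:1, 12:2, 13:3.
The largest is 3 (to 4, 13, 8, 10, and 3), so the eccentricity of 9 is 3.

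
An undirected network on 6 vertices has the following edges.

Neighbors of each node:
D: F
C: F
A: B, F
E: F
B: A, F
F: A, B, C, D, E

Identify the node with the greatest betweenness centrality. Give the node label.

Unnormalized betweenness of each node: A:0, B:0, C:0, D:0, E:0, F:9.
F has the largest value, 9, making it the main broker — the node through which the most shortest paths run.

F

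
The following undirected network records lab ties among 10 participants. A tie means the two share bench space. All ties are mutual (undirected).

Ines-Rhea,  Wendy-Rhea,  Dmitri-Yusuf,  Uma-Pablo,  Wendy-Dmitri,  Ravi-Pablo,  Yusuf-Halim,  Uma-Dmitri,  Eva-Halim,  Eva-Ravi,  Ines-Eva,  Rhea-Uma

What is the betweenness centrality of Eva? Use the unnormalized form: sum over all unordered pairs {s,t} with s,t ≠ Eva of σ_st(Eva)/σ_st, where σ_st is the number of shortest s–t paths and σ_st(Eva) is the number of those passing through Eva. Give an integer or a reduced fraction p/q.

25/3

Pairs whose geodesics pass through Eva — Yusuf–Ines: 1; Yusuf–Ravi: 1; Wendy–Ravi: 1/3; Ines–Halim: 1; Ines–Ravi: 1; Ines–Pablo: 1/2; Halim–Ravi: 1; Halim–Rhea: 1; Halim–Pablo: 1; Ravi–Rhea: 1/2.
All other pairs contribute 0.
Summing the contributions gives betweenness(Eva) = 25/3.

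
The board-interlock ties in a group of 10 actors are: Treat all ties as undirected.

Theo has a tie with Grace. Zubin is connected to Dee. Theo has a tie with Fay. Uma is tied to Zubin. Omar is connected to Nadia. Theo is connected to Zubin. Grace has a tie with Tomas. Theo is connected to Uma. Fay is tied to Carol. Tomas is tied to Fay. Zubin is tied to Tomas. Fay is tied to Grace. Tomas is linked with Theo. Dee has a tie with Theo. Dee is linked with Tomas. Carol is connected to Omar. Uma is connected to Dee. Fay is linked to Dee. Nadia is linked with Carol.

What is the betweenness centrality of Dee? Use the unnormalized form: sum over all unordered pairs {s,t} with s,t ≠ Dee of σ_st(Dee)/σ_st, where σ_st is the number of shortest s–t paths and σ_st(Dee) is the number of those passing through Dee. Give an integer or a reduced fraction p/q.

Pairs whose geodesics pass through Dee — Nadia–Zubin: 1/3; Nadia–Uma: 1/2; Carol–Zubin: 1/3; Carol–Uma: 1/2; Omar–Zubin: 1/3; Omar–Uma: 1/2; Fay–Zubin: 1/3; Fay–Uma: 1/2; Tomas–Uma: 1/3.
All other pairs contribute 0.
Summing the contributions gives betweenness(Dee) = 11/3.

11/3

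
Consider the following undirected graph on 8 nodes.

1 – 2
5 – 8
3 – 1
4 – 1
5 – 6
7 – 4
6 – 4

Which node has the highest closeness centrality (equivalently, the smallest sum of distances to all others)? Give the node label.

Farness (sum of distances to all others) for each node — 1:14, 2:20, 3:20, 4:12, 5:18, 6:14, 7:18, 8:24.
The smallest farness is 12, for 4, so 4 has the highest closeness.

4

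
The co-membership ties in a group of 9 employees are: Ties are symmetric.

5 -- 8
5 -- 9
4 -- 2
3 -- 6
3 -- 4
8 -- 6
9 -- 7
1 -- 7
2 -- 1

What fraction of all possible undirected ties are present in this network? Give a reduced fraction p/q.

1/4

There are 9 edges and 9 nodes, so the maximum possible is C(9,2) = 36.
Density = 9/36 = 1/4.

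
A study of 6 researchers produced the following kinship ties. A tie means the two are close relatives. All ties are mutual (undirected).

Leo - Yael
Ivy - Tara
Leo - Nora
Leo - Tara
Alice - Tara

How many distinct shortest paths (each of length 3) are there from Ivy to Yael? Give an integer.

1

The shortest distance is 3, and the only length-3 path is Ivy–Tara–Leo–Yael. So there is exactly 1 shortest path.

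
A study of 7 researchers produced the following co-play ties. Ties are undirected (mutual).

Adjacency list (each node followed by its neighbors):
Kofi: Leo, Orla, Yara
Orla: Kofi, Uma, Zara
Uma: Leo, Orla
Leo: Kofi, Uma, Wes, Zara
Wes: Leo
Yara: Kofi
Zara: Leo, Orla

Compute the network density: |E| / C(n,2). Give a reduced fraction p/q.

8/21

There are 8 edges and 7 nodes, so the maximum possible is C(7,2) = 21.
Density = 8/21.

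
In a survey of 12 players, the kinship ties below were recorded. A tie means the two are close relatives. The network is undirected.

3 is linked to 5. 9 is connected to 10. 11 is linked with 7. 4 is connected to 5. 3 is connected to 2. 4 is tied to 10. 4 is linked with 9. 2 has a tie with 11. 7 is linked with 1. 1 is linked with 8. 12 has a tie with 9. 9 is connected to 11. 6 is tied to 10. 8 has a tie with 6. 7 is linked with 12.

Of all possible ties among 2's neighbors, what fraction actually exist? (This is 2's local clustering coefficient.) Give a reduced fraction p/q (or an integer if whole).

2's neighbors: 3 and 11 (k = 2).
Possible neighbor pairs: C(2,2) = 1. Edges among them: none → e = 0.
Clustering(2) = 0/1.

0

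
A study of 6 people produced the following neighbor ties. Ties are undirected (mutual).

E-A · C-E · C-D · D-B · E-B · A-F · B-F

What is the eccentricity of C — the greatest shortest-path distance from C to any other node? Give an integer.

Distances from C: A:2, B:2, D:1, E:1, F:3.
The largest is 3 (to F), so the eccentricity of C is 3.

3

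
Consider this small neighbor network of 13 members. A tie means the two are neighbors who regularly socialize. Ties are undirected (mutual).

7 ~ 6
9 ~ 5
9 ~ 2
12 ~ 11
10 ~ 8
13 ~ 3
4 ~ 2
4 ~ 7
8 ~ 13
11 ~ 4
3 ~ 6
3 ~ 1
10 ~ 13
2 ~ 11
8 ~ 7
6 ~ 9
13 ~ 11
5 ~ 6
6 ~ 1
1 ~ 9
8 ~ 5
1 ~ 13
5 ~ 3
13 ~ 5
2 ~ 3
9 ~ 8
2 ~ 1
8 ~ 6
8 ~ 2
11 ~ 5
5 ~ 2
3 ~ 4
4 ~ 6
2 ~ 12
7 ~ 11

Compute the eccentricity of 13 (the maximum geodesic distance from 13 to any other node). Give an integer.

2

Distances from 13: 1:1, 2:2, 3:1, 4:2, 5:1, 6:2, 7:2, 8:1, 9:2, 10:1, 11:1, 12:2.
The largest is 2 (to 6, 2, 9, 12, 4, and 7), so the eccentricity of 13 is 2.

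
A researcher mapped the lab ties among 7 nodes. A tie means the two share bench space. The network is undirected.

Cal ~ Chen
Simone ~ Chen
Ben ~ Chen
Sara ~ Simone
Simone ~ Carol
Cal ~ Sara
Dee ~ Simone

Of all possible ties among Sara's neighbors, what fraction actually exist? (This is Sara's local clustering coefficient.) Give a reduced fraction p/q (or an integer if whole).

0

Sara's neighbors: Cal and Simone (k = 2).
Possible neighbor pairs: C(2,2) = 1. Edges among them: none → e = 0.
Clustering(Sara) = 0/1.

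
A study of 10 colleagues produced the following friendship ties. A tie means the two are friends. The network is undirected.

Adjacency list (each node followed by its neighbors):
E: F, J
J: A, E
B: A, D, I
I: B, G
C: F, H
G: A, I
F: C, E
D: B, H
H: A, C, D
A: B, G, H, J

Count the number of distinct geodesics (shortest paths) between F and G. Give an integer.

The shortest distance is 4. The length-4 paths are: F–E–J–A–G; F–C–H–A–G.
That gives 2 distinct shortest paths.

2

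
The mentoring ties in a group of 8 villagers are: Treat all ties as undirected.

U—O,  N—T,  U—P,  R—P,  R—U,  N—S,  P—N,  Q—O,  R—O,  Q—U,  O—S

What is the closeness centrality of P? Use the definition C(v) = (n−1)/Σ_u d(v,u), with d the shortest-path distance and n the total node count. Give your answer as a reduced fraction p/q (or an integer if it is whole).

Distances from P: N:1, O:2, Q:2, R:1, S:2, T:2, U:1. Sum = 11.
n = 8, so closeness = 7/11.

7/11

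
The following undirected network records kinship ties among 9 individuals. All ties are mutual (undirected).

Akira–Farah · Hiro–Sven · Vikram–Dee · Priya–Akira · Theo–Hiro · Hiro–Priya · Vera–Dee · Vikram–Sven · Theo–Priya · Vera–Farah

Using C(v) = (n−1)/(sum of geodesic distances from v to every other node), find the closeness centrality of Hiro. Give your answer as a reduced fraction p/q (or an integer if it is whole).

Distances from Hiro: Akira:2, Dee:3, Farah:3, Priya:1, Sven:1, Theo:1, Vera:4, Vikram:2. Sum = 17.
n = 9, so closeness = 8/17.

8/17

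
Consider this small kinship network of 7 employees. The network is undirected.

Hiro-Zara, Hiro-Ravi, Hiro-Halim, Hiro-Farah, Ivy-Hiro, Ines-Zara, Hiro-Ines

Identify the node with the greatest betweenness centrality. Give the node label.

Unnormalized betweenness of each node: Farah:0, Halim:0, Hiro:14, Ines:0, Ivy:0, Ravi:0, Zara:0.
Hiro has the largest value, 14, making it the main broker — the node through which the most shortest paths run.

Hiro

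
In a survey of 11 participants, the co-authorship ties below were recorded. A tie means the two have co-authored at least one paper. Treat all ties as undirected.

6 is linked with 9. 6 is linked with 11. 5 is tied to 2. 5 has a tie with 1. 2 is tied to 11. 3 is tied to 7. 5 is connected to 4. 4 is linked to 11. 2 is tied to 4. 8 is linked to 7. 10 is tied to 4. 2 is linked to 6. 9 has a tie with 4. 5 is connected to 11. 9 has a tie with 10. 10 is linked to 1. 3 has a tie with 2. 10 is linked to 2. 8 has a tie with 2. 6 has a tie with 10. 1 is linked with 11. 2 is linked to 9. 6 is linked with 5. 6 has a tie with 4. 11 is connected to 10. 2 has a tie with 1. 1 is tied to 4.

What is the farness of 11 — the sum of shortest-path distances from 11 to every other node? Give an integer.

15

Distances from 11: 1:1, 2:1, 3:2, 4:1, 5:1, 6:1, 7:3, 8:2, 9:2, 10:1.
Sum = 1 + 1 + 2 + 1 + 1 + 1 + 3 + 2 + 2 + 1 = 15.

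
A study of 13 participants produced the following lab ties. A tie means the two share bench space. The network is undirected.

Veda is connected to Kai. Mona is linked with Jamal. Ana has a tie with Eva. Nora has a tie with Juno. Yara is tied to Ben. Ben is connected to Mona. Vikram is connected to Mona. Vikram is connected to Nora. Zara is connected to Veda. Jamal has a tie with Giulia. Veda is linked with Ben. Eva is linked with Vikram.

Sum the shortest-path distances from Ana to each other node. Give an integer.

Distances from Ana: Ben:4, Eva:1, Giulia:5, Jamal:4, Juno:4, Kai:6, Mona:3, Nora:3, Veda:5, Vikram:2, Yara:5, Zara:6.
Sum = 4 + 1 + 5 + 4 + 4 + 6 + 3 + 3 + 5 + 2 + 5 + 6 = 48.

48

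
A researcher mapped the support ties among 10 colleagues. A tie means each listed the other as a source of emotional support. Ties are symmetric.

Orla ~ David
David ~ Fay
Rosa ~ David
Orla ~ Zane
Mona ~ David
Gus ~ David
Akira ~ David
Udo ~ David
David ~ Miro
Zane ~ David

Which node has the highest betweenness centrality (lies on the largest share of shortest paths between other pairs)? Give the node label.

David

Unnormalized betweenness of each node: Akira:0, David:35, Fay:0, Gus:0, Miro:0, Mona:0, Orla:0, Rosa:0, Udo:0, Zane:0.
David has the largest value, 35, making it the main broker — the node through which the most shortest paths run.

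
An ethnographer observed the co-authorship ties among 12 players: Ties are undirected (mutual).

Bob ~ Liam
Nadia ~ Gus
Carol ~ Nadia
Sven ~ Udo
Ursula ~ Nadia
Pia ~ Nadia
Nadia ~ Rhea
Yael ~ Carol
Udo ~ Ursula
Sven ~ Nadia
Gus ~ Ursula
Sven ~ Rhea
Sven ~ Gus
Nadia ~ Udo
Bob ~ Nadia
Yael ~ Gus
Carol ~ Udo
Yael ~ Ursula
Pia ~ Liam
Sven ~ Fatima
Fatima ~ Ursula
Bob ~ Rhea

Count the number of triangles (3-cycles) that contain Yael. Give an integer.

Yael's neighbors: Carol, Gus, and Ursula.
Neighbor pairs that are themselves tied: Yael–Gus–Ursula. Each forms one triangle with Yael, for 1 in total.

1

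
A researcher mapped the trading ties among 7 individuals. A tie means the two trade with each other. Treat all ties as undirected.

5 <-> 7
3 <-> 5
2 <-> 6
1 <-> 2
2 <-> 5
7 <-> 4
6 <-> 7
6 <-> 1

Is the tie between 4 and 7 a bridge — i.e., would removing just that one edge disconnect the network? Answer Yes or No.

Without the 4–7 edge there is no alternate route between 4 and 7, so the network disconnects. It is a bridge.

Yes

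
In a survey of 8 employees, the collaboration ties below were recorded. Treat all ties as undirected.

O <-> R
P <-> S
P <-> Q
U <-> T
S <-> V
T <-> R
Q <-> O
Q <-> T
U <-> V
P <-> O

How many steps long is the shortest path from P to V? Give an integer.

One shortest route is P – S – V, which uses 2 edges, and P and V are not directly tied, so nothing shorter exists. So d(P,V) = 2.

2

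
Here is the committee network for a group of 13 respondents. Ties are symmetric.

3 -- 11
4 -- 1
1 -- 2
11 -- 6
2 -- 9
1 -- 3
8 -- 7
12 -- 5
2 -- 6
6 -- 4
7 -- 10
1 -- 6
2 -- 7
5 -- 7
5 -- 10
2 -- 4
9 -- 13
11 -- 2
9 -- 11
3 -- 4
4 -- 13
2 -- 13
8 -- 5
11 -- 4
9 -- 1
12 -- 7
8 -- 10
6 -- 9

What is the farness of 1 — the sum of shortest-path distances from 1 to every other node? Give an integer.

Distances from 1: 2:1, 3:1, 4:1, 5:3, 6:1, 7:2, 8:3, 9:1, 10:3, 11:2, 12:3, 13:2.
Sum = 1 + 1 + 1 + 3 + 1 + 2 + 3 + 1 + 3 + 2 + 3 + 2 = 23.

23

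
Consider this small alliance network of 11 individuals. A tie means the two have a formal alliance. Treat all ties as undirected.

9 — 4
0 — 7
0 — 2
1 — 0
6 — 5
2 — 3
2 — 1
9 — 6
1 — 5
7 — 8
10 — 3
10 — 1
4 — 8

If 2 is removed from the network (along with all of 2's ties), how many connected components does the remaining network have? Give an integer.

2's neighbors (0, 1, and 3) remain reachable from one another through other ties, so the rest of the network stays in one piece.

1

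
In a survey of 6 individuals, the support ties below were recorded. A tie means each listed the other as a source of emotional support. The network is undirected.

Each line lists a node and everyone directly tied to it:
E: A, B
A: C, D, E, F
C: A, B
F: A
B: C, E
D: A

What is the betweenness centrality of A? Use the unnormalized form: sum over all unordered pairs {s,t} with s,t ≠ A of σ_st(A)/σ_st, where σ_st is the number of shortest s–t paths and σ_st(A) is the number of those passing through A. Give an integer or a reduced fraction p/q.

15/2

Pairs whose geodesics pass through A — F–B: 2/2; F–D: 1; F–C: 1; F–E: 1; B–D: 2/2; D–C: 1; D–E: 1; C–E: 1/2.
All other pairs contribute 0.
Summing the contributions gives betweenness(A) = 15/2.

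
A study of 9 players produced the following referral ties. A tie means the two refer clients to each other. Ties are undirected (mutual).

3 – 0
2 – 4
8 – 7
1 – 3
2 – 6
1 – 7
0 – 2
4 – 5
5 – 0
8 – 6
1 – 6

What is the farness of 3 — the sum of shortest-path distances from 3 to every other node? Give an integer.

Distances from 3: 0:1, 1:1, 2:2, 4:3, 5:2, 6:2, 7:2, 8:3.
Sum = 1 + 1 + 2 + 3 + 2 + 2 + 2 + 3 = 16.

16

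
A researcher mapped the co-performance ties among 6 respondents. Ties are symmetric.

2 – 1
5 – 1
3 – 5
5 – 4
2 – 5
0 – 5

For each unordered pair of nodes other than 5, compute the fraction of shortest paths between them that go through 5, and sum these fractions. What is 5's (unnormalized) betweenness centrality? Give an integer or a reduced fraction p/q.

Pairs whose geodesics pass through 5 — 2–3: 1; 2–0: 1; 2–4: 1; 3–0: 1; 3–1: 1; 3–4: 1; 0–1: 1; 0–4: 1; 1–4: 1.
All other pairs contribute 0.
Summing the contributions gives betweenness(5) = 9.

9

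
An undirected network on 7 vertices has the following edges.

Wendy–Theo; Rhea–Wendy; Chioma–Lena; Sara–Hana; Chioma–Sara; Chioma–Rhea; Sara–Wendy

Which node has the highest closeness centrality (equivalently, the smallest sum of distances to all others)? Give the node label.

Farness (sum of distances to all others) for each node — Chioma:10, Hana:14, Lena:15, Rhea:11, Sara:9, Theo:15, Wendy:10.
The smallest farness is 9, for Sara, so Sara has the highest closeness.

Sara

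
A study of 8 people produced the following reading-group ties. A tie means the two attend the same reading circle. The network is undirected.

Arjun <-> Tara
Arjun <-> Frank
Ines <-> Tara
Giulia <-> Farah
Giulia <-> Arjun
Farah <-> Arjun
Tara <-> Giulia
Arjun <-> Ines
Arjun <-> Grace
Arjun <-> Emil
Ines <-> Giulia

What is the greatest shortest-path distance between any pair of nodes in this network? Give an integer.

2

Eccentricity of each node (its greatest distance to any other): Arjun:1, Emil:2, Farah:2, Frank:2, Giulia:2, Grace:2, Ines:2, Tara:2.
The maximum eccentricity is 2, realized for instance by the pair Farah–Frank via Farah – Arjun – Frank. So the diameter is 2.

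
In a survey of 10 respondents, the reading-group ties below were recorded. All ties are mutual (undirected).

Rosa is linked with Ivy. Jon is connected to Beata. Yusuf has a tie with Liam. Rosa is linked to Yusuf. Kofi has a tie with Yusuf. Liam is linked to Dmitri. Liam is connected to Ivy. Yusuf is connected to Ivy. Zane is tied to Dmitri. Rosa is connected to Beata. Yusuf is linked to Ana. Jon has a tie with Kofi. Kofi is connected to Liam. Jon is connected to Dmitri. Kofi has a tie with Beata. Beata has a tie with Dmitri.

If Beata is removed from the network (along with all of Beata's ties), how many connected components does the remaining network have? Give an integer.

1

Beata's neighbors (Dmitri, Jon, Kofi, and Rosa) remain reachable from one another through other ties, so the rest of the network stays in one piece.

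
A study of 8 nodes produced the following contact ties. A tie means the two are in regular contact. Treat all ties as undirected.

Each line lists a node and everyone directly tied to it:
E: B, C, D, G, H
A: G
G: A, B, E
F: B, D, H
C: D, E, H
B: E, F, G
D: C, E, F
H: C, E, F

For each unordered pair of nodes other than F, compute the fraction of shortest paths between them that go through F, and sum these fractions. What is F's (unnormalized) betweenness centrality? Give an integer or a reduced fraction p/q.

4/3

Pairs whose geodesics pass through F — H–D: 1/3; H–B: 1/2; D–B: 1/2.
All other pairs contribute 0.
Summing the contributions gives betweenness(F) = 4/3.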